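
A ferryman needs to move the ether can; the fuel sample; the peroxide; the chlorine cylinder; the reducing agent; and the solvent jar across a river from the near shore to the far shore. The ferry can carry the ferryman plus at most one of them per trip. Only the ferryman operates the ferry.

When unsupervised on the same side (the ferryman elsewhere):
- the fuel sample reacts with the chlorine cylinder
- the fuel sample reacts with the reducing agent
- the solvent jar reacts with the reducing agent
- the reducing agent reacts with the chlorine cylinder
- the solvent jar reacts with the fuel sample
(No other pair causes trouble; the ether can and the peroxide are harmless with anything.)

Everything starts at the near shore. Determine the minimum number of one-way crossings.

impossible

Whatever the first load, the items left behind include a forbidden pair without the ferryman. No opening move is safe, so no plan exists.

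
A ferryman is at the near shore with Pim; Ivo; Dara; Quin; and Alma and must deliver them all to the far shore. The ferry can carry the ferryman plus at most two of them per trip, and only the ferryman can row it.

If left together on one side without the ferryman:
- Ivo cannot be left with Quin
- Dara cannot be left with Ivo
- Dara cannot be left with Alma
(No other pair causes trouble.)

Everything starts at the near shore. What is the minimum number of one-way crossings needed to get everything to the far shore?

Counting alone: the ferryman can take at most 2 across per trip to the far shore, so moving all 5 needs at least 3 loaded trips out, with a return between consecutive ones — at least 5 crossings.
The plan below uses exactly 5 crossings, so it is optimal:
1. Ferryman goes to the far shore with Dara and Ivo.
2. Ferryman goes back to the near shore with Ivo.
3. Ferryman goes to the far shore with Pim and Quin.
4. Ferryman goes back to the near shore alone.
5. Ferryman goes to the far shore with Alma and Ivo.

5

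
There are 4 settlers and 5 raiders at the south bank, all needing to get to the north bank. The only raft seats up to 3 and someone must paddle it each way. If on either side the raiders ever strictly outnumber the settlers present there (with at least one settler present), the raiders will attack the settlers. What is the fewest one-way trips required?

impossible

The raiders already outnumber the settlers at the south bank before anyone moves, so the starting position itself is disallowed.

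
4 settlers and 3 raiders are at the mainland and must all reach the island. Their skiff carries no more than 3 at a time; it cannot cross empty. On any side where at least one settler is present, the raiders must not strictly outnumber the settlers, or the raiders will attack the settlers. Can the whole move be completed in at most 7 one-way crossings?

Yes

Yes — this plan uses 5 crossings (≤ 7):
1. 3 raiders → the island.  (the mainland: 4S 0R; the island: 0S 3R)
2. 1 raider ← the mainland.  (the mainland: 4S 1R; the island: 0S 2R)
3. 3 settlers → the island.  (the mainland: 1S 1R; the island: 3S 2R)
4. 1 settler ← the mainland.  (the mainland: 2S 1R; the island: 2S 2R)
5. 2 settlers and 1 raider → the island.  (the mainland: 0S 0R; the island: 4S 3R)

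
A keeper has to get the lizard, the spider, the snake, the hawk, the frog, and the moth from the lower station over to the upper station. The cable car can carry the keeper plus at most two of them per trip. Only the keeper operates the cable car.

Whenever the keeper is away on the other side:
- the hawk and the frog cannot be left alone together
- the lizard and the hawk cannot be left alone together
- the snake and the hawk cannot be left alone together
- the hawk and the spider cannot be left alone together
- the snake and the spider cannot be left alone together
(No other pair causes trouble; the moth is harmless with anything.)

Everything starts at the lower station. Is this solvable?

1. Keeper goes to the upper station with the hawk and the spider.  [the lower station: the frog, the lizard, the moth, the snake | the upper station: the hawk, the spider]
2. Keeper goes back to the lower station with the spider.  [the lower station: the frog, the lizard, the moth, the snake, the spider | the upper station: the hawk]
3. Keeper goes to the upper station with the lizard and the spider.  [the lower station: the frog, the moth, the snake | the upper station: the hawk, the lizard, the spider]
4. Keeper goes back to the lower station with the hawk.  [the lower station: the frog, the hawk, the moth, the snake | the upper station: the lizard, the spider]
5. Keeper goes to the upper station with the frog and the snake.  [the lower station: the hawk, the moth | the upper station: the frog, the lizard, the snake, the spider]
6. Keeper goes back to the lower station with the spider.  [the lower station: the hawk, the moth, the spider | the upper station: the frog, the lizard, the snake]
7. Keeper goes to the upper station with the moth and the spider.  [the lower station: the hawk | the upper station: the frog, the lizard, the moth, the snake, the spider]
8. Keeper goes back to the lower station with the spider.  [the lower station: the hawk, the spider | the upper station: the frog, the lizard, the moth, the snake]
9. Keeper goes to the upper station with the hawk and the spider.  [the lower station: — | the upper station: the frog, the hawk, the lizard, the moth, the snake, the spider]

Yes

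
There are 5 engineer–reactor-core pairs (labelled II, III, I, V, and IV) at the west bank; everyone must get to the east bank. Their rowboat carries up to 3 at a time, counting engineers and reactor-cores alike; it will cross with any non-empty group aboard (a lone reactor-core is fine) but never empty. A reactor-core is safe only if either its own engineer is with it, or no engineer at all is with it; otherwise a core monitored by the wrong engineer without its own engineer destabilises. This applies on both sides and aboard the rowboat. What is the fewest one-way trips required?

Counting alone: each trip to the east bank takes at most 3 across and each return brings at least 1 back, so after t trips out (and t−1 returns) at most 3t − (t−1) of the 10 are across; that first reaches 10 at t = 5, so at least 9 crossings are needed.
The safety rule pushes this higher. Following every safe sequence of crossings, the most of the 10 that can be at the east bank as the rowboat arrives there on crossing 9 is 9 — never all 10.
So no plan with fewer than 11 crossings exists, and this one achieves 11:
1. engineer II and reactor-core II cross → the east bank.
2. engineer II crosses ← the west bank.
3. reactor-core I, reactor-core III, and reactor-core V cross → the east bank.
4. reactor-core II crosses ← the west bank.
5. engineer I, engineer III, and engineer V cross → the east bank.
6. engineer III and reactor-core III cross ← the west bank.
7. engineer II, engineer III, and engineer IV cross → the east bank.
8. reactor-core I crosses ← the west bank.
9. reactor-core II and reactor-core III cross → the east bank.
10. reactor-core II crosses ← the west bank.
11. reactor-core I, reactor-core II, and reactor-core IV cross → the east bank.

11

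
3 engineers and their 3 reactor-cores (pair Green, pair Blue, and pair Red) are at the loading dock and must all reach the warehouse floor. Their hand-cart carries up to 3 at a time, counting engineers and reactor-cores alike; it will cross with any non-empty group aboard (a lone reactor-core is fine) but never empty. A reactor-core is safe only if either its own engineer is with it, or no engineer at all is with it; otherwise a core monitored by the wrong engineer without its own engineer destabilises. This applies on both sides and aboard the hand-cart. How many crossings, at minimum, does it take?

5

Counting alone: each trip to the warehouse floor takes at most 3 across and each return brings at least 1 back, so after t trips out (and t−1 returns) at most 3t − (t−1) of the 6 are across; that first reaches 6 at t = 3, so at least 5 crossings are needed.
The plan below uses exactly 5 crossings, so it is optimal:
1. engineer Green and reactor-core Green cross → the warehouse floor.
2. engineer Green crosses ← the loading dock.
3. engineer Blue, engineer Green, and engineer Red cross → the warehouse floor.
4. reactor-core Green crosses ← the loading dock.
5. reactor-core Blue, reactor-core Green, and reactor-core Red cross → the warehouse floor.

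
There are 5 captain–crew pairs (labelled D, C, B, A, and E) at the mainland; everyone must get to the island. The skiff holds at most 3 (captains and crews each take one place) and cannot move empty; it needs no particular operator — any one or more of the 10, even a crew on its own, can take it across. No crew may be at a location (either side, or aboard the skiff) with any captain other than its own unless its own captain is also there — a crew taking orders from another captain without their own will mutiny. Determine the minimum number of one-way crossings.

11

Counting alone: each trip to the island takes at most 3 across and each return brings at least 1 back, so after t trips out (and t−1 returns) at most 3t − (t−1) of the 10 are across; that first reaches 10 at t = 5, so at least 9 crossings are needed.
The safety rule pushes this higher. Following every safe sequence of crossings, the most of the 10 that can be at the island as the skiff arrives there on crossing 9 is 9 — never all 10.
So no plan with fewer than 11 crossings exists, and this one achieves 11:
1. captain D and crew D cross → the island.
2. captain D crosses ← the mainland.
3. crew A, crew B, and crew C cross → the island.
4. crew D crosses ← the mainland.
5. captain A, captain B, and captain C cross → the island.
6. captain C and crew C cross ← the mainland.
7. captain C, captain D, and captain E cross → the island.
8. crew B crosses ← the mainland.
9. crew C and crew D cross → the island.
10. crew D crosses ← the mainland.
11. crew B, crew D, and crew E cross → the island.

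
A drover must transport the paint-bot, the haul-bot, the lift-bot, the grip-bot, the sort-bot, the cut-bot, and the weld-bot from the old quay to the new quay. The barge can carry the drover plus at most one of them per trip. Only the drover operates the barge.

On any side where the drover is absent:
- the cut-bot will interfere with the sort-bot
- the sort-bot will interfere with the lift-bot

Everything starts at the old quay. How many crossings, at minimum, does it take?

Counting alone: the drover can take at most 1 across per trip to the new quay, so moving all 7 needs at least 7 loaded trips out, with a return between consecutive ones — at least 13 crossings.
The safety rule pushes this higher. Following every safe sequence of crossings, the most of the 7 that can be at the new quay as the barge arrives there on crossing 13 is 6 — never all 7.
So no plan with fewer than 15 crossings exists, and this one achieves 15:
1. Drover goes to the new quay with the sort-bot.  [the old quay: the cut-bot, the grip-bot, the haul-bot, the lift-bot, the paint-bot, the weld-bot | the new quay: the sort-bot]
2. Drover goes back to the old quay alone.  [the old quay: the cut-bot, the grip-bot, the haul-bot, the lift-bot, the paint-bot, the weld-bot | the new quay: the sort-bot]
3. Drover goes to the new quay with the paint-bot.  [the old quay: the cut-bot, the grip-bot, the haul-bot, the lift-bot, the weld-bot | the new quay: the paint-bot, the sort-bot]
4. Drover goes back to the old quay alone.  [the old quay: the cut-bot, the grip-bot, the haul-bot, the lift-bot, the weld-bot | the new quay: the paint-bot, the sort-bot]
5. Drover goes to the new quay with the haul-bot.  [the old quay: the cut-bot, the grip-bot, the lift-bot, the weld-bot | the new quay: the haul-bot, the paint-bot, the sort-bot]
6. Drover goes back to the old quay alone.  [the old quay: the cut-bot, the grip-bot, the lift-bot, the weld-bot | the new quay: the haul-bot, the paint-bot, the sort-bot]
7. Drover goes to the new quay with the lift-bot.  [the old quay: the cut-bot, the grip-bot, the weld-bot | the new quay: the haul-bot, the lift-bot, the paint-bot, the sort-bot]
8. Drover goes back to the old quay with the sort-bot.  [the old quay: the cut-bot, the grip-bot, the sort-bot, the weld-bot | the new quay: the haul-bot, the lift-bot, the paint-bot]
9. Drover goes to the new quay with the cut-bot.  [the old quay: the grip-bot, the sort-bot, the weld-bot | the new quay: the cut-bot, the haul-bot, the lift-bot, the paint-bot]
10. Drover goes back to the old quay alone.  [the old quay: the grip-bot, the sort-bot, the weld-bot | the new quay: the cut-bot, the haul-bot, the lift-bot, the paint-bot]
11. Drover goes to the new quay with the grip-bot.  [the old quay: the sort-bot, the weld-bot | the new quay: the cut-bot, the grip-bot, the haul-bot, the lift-bot, the paint-bot]
12. Drover goes back to the old quay alone.  [the old quay: the sort-bot, the weld-bot | the new quay: the cut-bot, the grip-bot, the haul-bot, the lift-bot, the paint-bot]
13. Drover goes to the new quay with the weld-bot.  [the old quay: the sort-bot | the new quay: the cut-bot, the grip-bot, the haul-bot, the lift-bot, the paint-bot, the weld-bot]
14. Drover goes back to the old quay alone.  [the old quay: the sort-bot | the new quay: the cut-bot, the grip-bot, the haul-bot, the lift-bot, the paint-bot, the weld-bot]
15. Drover goes to the new quay with the sort-bot.  [the old quay: — | the new quay: the cut-bot, the grip-bot, the haul-bot, the lift-bot, the paint-bot, the sort-bot, the weld-bot]

15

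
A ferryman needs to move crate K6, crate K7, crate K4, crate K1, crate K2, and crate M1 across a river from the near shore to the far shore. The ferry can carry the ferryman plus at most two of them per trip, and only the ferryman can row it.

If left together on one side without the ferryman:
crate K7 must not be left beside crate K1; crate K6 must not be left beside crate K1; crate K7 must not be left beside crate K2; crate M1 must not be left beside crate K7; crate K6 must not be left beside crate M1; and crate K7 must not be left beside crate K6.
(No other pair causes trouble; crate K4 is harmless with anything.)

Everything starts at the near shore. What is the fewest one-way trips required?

9

Counting alone: the ferryman can take at most 2 across per trip to the far shore, so moving all 6 needs at least 3 loaded trips out, with a return between consecutive ones — at least 5 crossings.
The safety rule pushes this higher. Following every safe sequence of crossings, the most of the 6 that can be at the far shore as the ferry arrives there on crossings 5, 7 is 4, 5 respectively — never all 6.
So no plan with fewer than 9 crossings exists, and this one achieves 9:
1. Ferryman goes to the far shore with crate K6 and crate K7.
2. Ferryman goes back to the near shore with crate K6.
3. Ferryman goes to the far shore with crate K4 and crate K6.
4. Ferryman goes back to the near shore with crate K6.
5. Ferryman goes to the far shore with crate K2 and crate K6.
6. Ferryman goes back to the near shore with crate K7.
7. Ferryman goes to the far shore with crate K1 and crate M1.
8. Ferryman goes back to the near shore with crate K6.
9. Ferryman goes to the far shore with crate K6 and crate K7.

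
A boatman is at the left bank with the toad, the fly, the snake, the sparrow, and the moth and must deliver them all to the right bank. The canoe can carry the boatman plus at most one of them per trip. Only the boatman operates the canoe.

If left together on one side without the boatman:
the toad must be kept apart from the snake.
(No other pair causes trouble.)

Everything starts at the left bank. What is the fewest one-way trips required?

Counting alone: the boatman can take at most 1 across per trip to the right bank, so moving all 5 needs at least 5 loaded trips out, with a return between consecutive ones — at least 9 crossings.
The plan below uses exactly 9 crossings, so it is optimal:
1. Boatman goes to the right bank with the toad.
2. Boatman goes back to the left bank alone.
3. Boatman goes to the right bank with the fly.
4. Boatman goes back to the left bank alone.
5. Boatman goes to the right bank with the sparrow.
6. Boatman goes back to the left bank alone.
7. Boatman goes to the right bank with the moth.
8. Boatman goes back to the left bank alone.
9. Boatman goes to the right bank with the snake.

9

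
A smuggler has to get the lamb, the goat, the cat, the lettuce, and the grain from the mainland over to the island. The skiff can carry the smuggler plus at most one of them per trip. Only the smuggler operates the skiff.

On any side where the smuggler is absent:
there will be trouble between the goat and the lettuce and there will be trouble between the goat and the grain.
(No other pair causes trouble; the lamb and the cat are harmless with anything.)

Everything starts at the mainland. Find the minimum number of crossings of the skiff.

11

Counting alone: the smuggler can take at most 1 across per trip to the island, so moving all 5 needs at least 5 loaded trips out, with a return between consecutive ones — at least 9 crossings.
The safety rule pushes this higher. Following every safe sequence of crossings, the most of the 5 that can be at the island as the skiff arrives there on crossing 9 is 4 — never all 5.
So no plan with fewer than 11 crossings exists, and this one achieves 11:
1. Smuggler goes to the island with the goat.  [the mainland: the cat, the grain, the lamb, the lettuce | the island: the goat]
2. Smuggler goes back to the mainland alone.  [the mainland: the cat, the grain, the lamb, the lettuce | the island: the goat]
3. Smuggler goes to the island with the lamb.  [the mainland: the cat, the grain, the lettuce | the island: the goat, the lamb]
4. Smuggler goes back to the mainland alone.  [the mainland: the cat, the grain, the lettuce | the island: the goat, the lamb]
5. Smuggler goes to the island with the cat.  [the mainland: the grain, the lettuce | the island: the cat, the goat, the lamb]
6. Smuggler goes back to the mainland alone.  [the mainland: the grain, the lettuce | the island: the cat, the goat, the lamb]
7. Smuggler goes to the island with the lettuce.  [the mainland: the grain | the island: the cat, the goat, the lamb, the lettuce]
8. Smuggler goes back to the mainland with the goat.  [the mainland: the goat, the grain | the island: the cat, the lamb, the lettuce]
9. Smuggler goes to the island with the grain.  [the mainland: the goat | the island: the cat, the grain, the lamb, the lettuce]
10. Smuggler goes back to the mainland alone.  [the mainland: the goat | the island: the cat, the grain, the lamb, the lettuce]
11. Smuggler goes to the island with the goat.  [the mainland: — | the island: the cat, the goat, the grain, the lamb, the lettuce]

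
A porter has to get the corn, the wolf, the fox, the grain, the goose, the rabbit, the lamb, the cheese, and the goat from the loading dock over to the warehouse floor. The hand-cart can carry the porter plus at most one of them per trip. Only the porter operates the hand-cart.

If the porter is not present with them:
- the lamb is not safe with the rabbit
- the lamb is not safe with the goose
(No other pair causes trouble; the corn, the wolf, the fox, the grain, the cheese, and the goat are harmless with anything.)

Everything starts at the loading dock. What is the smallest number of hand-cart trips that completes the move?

19

Counting alone: the porter can take at most 1 across per trip to the warehouse floor, so moving all 9 needs at least 9 loaded trips out, with a return between consecutive ones — at least 17 crossings.
The safety rule pushes this higher. Following every safe sequence of crossings, the most of the 9 that can be at the warehouse floor as the hand-cart arrives there on crossing 17 is 8 — never all 9.
So no plan with fewer than 19 crossings exists, and this one achieves 19:
1. Porter goes to the warehouse floor with the lamb.
2. Porter goes back to the loading dock alone.
3. Porter goes to the warehouse floor with the corn.
4. Porter goes back to the loading dock alone.
5. Porter goes to the warehouse floor with the wolf.
6. Porter goes back to the loading dock alone.
7. Porter goes to the warehouse floor with the fox.
8. Porter goes back to the loading dock alone.
9. Porter goes to the warehouse floor with the grain.
10. Porter goes back to the loading dock alone.
11. Porter goes to the warehouse floor with the goose.
12. Porter goes back to the loading dock with the lamb.
13. Porter goes to the warehouse floor with the rabbit.
14. Porter goes back to the loading dock alone.
15. Porter goes to the warehouse floor with the cheese.
16. Porter goes back to the loading dock alone.
17. Porter goes to the warehouse floor with the goat.
18. Porter goes back to the loading dock alone.
19. Porter goes to the warehouse floor with the lamb.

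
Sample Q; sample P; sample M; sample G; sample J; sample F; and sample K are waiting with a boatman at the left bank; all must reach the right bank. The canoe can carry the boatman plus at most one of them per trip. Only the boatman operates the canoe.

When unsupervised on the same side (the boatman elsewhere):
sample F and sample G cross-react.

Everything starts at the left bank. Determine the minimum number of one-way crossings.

13

Counting alone: the boatman can take at most 1 across per trip to the right bank, so moving all 7 needs at least 7 loaded trips out, with a return between consecutive ones — at least 13 crossings.
The plan below uses exactly 13 crossings, so it is optimal:
1. Boatman goes to the right bank with sample G.
2. Boatman goes back to the left bank alone.
3. Boatman goes to the right bank with sample Q.
4. Boatman goes back to the left bank alone.
5. Boatman goes to the right bank with sample P.
6. Boatman goes back to the left bank alone.
7. Boatman goes to the right bank with sample M.
8. Boatman goes back to the left bank alone.
9. Boatman goes to the right bank with sample J.
10. Boatman goes back to the left bank alone.
11. Boatman goes to the right bank with sample K.
12. Boatman goes back to the left bank alone.
13. Boatman goes to the right bank with sample F.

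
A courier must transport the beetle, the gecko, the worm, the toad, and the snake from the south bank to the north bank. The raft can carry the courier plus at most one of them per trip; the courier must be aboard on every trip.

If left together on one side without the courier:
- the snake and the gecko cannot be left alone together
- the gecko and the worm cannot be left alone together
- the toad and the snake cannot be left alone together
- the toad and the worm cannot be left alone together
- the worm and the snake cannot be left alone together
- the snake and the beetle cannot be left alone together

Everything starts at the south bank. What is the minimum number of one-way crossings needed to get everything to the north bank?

Whatever the first load, the items left behind include a forbidden pair without the courier. No opening move is safe, so no plan exists.

impossible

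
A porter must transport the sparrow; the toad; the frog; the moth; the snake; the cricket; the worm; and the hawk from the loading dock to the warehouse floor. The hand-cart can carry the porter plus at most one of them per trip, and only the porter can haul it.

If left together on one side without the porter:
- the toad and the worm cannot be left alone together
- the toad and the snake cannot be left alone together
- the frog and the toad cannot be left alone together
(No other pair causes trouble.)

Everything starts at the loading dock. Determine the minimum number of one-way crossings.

Following every safe sequence of crossings from the start, the most of the 8 that can be at the warehouse floor as the hand-cart arrives there on crossings 1, 3, 5, 7, 9, 11 is 1, 2, 3, 4, 5, 6 respectively; the best ever achieved is 6 of 8.
From crossing 13 on, no configuration arises that was not already reachable earlier: only 144 distinct safe configurations (who is on which side, and where the hand-cart is) can ever be reached, none of them has everyone across, and every continuation just revisits them. So no valid plan exists.

impossible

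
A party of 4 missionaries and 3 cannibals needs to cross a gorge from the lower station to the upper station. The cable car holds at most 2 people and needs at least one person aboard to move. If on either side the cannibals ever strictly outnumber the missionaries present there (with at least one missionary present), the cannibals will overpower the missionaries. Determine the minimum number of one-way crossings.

11

Counting alone: each trip to the upper station takes at most 2 across and each return brings at least 1 back, so after t trips out (and t−1 returns) at most 2t − (t−1) of the 7 are across; that first reaches 7 at t = 6, so at least 11 crossings are needed.
The plan below uses exactly 11 crossings, so it is optimal:
1. 2 cannibals → the upper station.  (the lower station: 4M 1C; the upper station: 0M 2C)
2. 1 cannibal ← the lower station.  (the lower station: 4M 2C; the upper station: 0M 1C)
3. 2 cannibals → the upper station.  (the lower station: 4M 0C; the upper station: 0M 3C)
4. 1 cannibal ← the lower station.  (the lower station: 4M 1C; the upper station: 0M 2C)
5. 2 missionaries → the upper station.  (the lower station: 2M 1C; the upper station: 2M 2C)
6. 1 cannibal ← the lower station.  (the lower station: 2M 2C; the upper station: 2M 1C)
7. 1 missionary and 1 cannibal → the upper station.  (the lower station: 1M 1C; the upper station: 3M 2C)
8. 1 missionary ← the lower station.  (the lower station: 2M 1C; the upper station: 2M 2C)
9. 1 missionary and 1 cannibal → the upper station.  (the lower station: 1M 0C; the upper station: 3M 3C)
10. 1 cannibal ← the lower station.  (the lower station: 1M 1C; the upper station: 3M 2C)
11. 1 missionary and 1 cannibal → the upper station.  (the lower station: 0M 0C; the upper station: 4M 3C)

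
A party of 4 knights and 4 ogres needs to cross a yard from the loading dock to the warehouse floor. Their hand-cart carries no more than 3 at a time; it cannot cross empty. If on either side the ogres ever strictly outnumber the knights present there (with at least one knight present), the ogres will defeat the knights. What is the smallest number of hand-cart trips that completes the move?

Counting alone: each trip to the warehouse floor takes at most 3 across and each return brings at least 1 back, so after t trips out (and t−1 returns) at most 3t − (t−1) of the 8 are across; that first reaches 8 at t = 4, so at least 7 crossings are needed.
The safety rule pushes this higher. Following every safe sequence of crossings, the most of the 8 that can be at the warehouse floor as the hand-cart arrives there on crossing 7 is 7 — never all 8.
So no plan with fewer than 9 crossings exists, and this one achieves 9:
1. 2 ogres → the warehouse floor.  (the loading dock: 4K 2O; the warehouse floor: 0K 2O)
2. 1 ogre ← the loading dock.  (the loading dock: 4K 3O; the warehouse floor: 0K 1O)
3. 3 ogres → the warehouse floor.  (the loading dock: 4K 0O; the warehouse floor: 0K 4O)
4. 1 ogre ← the loading dock.  (the loading dock: 4K 1O; the warehouse floor: 0K 3O)
5. 3 knights → the warehouse floor.  (the loading dock: 1K 1O; the warehouse floor: 3K 3O)
6. 1 knight and 1 ogre ← the loading dock.  (the loading dock: 2K 2O; the warehouse floor: 2K 2O)
7. 2 knights → the warehouse floor.  (the loading dock: 0K 2O; the warehouse floor: 4K 2O)
8. 1 ogre ← the loading dock.  (the loading dock: 0K 3O; the warehouse floor: 4K 1O)
9. 3 ogres → the warehouse floor.  (the loading dock: 0K 0O; the warehouse floor: 4K 4O)

9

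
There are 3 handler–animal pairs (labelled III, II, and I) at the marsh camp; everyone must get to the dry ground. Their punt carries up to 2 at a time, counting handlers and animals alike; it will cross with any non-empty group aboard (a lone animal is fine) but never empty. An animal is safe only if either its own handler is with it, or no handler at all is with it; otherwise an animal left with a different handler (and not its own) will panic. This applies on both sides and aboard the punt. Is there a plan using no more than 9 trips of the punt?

Counting alone: each trip to the dry ground takes at most 2 across and each return brings at least 1 back, so after t trips out (and t−1 returns) at most 2t − (t−1) of the 6 are across; that first reaches 6 at t = 5, so at least 9 crossings are needed.
The safety rule pushes this higher. Following every safe sequence of crossings, the most of the 6 that can be at the dry ground as the punt arrives there on crossing 9 is 5 — never all 6.
So the move cannot be finished within 9 crossings. (The shortest complete plan takes 11:)
1. animal III and handler III cross → the dry ground.
2. handler III crosses ← the marsh camp.
3. animal I and animal II cross → the dry ground.
4. animal III crosses ← the marsh camp.
5. handler I and handler II cross → the dry ground.
6. animal II and handler II cross ← the marsh camp.
7. handler II and handler III cross → the dry ground.
8. animal I crosses ← the marsh camp.
9. animal II and animal III cross → the dry ground.
10. handler I crosses ← the marsh camp.
11. animal I and handler I cross → the dry ground.

No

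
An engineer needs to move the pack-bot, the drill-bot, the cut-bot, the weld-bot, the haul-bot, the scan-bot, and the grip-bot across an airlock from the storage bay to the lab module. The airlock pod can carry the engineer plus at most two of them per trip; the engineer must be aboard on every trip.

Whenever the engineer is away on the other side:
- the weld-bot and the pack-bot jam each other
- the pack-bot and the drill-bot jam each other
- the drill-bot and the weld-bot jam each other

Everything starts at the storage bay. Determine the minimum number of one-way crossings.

Counting alone: the engineer can take at most 2 across per trip to the lab module, so moving all 7 needs at least 4 loaded trips out, with a return between consecutive ones — at least 7 crossings.
The safety rule pushes this higher. Following every safe sequence of crossings, the most of the 7 that can be at the lab module as the airlock pod arrives there on crossings 7, 9 is 5, 6 respectively — never all 7.
So no plan with fewer than 11 crossings exists, and this one achieves 11:
1. Engineer goes to the lab module with the drill-bot and the pack-bot.  [the storage bay: the cut-bot, the grip-bot, the haul-bot, the scan-bot, the weld-bot | the lab module: the drill-bot, the pack-bot]
2. Engineer goes back to the storage bay with the pack-bot.  [the storage bay: the cut-bot, the grip-bot, the haul-bot, the pack-bot, the scan-bot, the weld-bot | the lab module: the drill-bot]
3. Engineer goes to the lab module with the cut-bot and the pack-bot.  [the storage bay: the grip-bot, the haul-bot, the scan-bot, the weld-bot | the lab module: the cut-bot, the drill-bot, the pack-bot]
4. Engineer goes back to the storage bay with the pack-bot.  [the storage bay: the grip-bot, the haul-bot, the pack-bot, the scan-bot, the weld-bot | the lab module: the cut-bot, the drill-bot]
5. Engineer goes to the lab module with the haul-bot and the pack-bot.  [the storage bay: the grip-bot, the scan-bot, the weld-bot | the lab module: the cut-bot, the drill-bot, the haul-bot, the pack-bot]
6. Engineer goes back to the storage bay with the pack-bot.  [the storage bay: the grip-bot, the pack-bot, the scan-bot, the weld-bot | the lab module: the cut-bot, the drill-bot, the haul-bot]
7. Engineer goes to the lab module with the pack-bot and the scan-bot.  [the storage bay: the grip-bot, the weld-bot | the lab module: the cut-bot, the drill-bot, the haul-bot, the pack-bot, the scan-bot]
8. Engineer goes back to the storage bay with the pack-bot.  [the storage bay: the grip-bot, the pack-bot, the weld-bot | the lab module: the cut-bot, the drill-bot, the haul-bot, the scan-bot]
9. Engineer goes to the lab module with the grip-bot and the pack-bot.  [the storage bay: the weld-bot | the lab module: the cut-bot, the drill-bot, the grip-bot, the haul-bot, the pack-bot, the scan-bot]
10. Engineer goes back to the storage bay with the pack-bot.  [the storage bay: the pack-bot, the weld-bot | the lab module: the cut-bot, the drill-bot, the grip-bot, the haul-bot, the scan-bot]
11. Engineer goes to the lab module with the pack-bot and the weld-bot.  [the storage bay: — | the lab module: the cut-bot, the drill-bot, the grip-bot, the haul-bot, the pack-bot, the scan-bot, the weld-bot]

11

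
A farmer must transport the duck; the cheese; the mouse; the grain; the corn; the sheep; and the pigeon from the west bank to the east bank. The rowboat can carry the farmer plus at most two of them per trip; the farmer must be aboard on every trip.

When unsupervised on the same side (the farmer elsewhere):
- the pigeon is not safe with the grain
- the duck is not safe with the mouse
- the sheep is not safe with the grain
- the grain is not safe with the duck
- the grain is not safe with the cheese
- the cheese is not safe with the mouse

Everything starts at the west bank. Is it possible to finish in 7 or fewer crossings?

No

Counting alone: the farmer can take at most 2 across per trip to the east bank, so moving all 7 needs at least 4 loaded trips out, with a return between consecutive ones — at least 7 crossings.
The safety rule pushes this higher. Following every safe sequence of crossings, the most of the 7 that can be at the east bank as the rowboat arrives there on crossing 7 is 6 — never all 7.
So the move cannot be finished within 7 crossings. (The shortest complete plan takes 9:)
1. Farmer goes to the east bank with the grain and the mouse.  [the west bank: the cheese, the corn, the duck, the pigeon, the sheep | the east bank: the grain, the mouse]
2. Farmer goes back to the west bank alone.  [the west bank: the cheese, the corn, the duck, the pigeon, the sheep | the east bank: the grain, the mouse]
3. Farmer goes to the east bank with the corn.  [the west bank: the cheese, the duck, the pigeon, the sheep | the east bank: the corn, the grain, the mouse]
4. Farmer goes back to the west bank alone.  [the west bank: the cheese, the duck, the pigeon, the sheep | the east bank: the corn, the grain, the mouse]
5. Farmer goes to the east bank with the cheese and the duck.  [the west bank: the pigeon, the sheep | the east bank: the cheese, the corn, the duck, the grain, the mouse]
6. Farmer goes back to the west bank with the grain and the mouse.  [the west bank: the grain, the mouse, the pigeon, the sheep | the east bank: the cheese, the corn, the duck]
7. Farmer goes to the east bank with the pigeon and the sheep.  [the west bank: the grain, the mouse | the east bank: the cheese, the corn, the duck, the pigeon, the sheep]
8. Farmer goes back to the west bank alone.  [the west bank: the grain, the mouse | the east bank: the cheese, the corn, the duck, the pigeon, the sheep]
9. Farmer goes to the east bank with the grain and the mouse.  [the west bank: — | the east bank: the cheese, the corn, the duck, the grain, the mouse, the pigeon, the sheep]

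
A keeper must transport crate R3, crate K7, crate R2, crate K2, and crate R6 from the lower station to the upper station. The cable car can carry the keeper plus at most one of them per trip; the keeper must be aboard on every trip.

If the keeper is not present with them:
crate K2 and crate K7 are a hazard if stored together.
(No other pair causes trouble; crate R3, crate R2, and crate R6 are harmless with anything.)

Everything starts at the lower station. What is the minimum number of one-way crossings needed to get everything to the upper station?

Counting alone: the keeper can take at most 1 across per trip to the upper station, so moving all 5 needs at least 5 loaded trips out, with a return between consecutive ones — at least 9 crossings.
The plan below uses exactly 9 crossings, so it is optimal:
1. Keeper goes to the upper station with crate K7.
2. Keeper goes back to the lower station alone.
3. Keeper goes to the upper station with crate R3.
4. Keeper goes back to the lower station alone.
5. Keeper goes to the upper station with crate R2.
6. Keeper goes back to the lower station alone.
7. Keeper goes to the upper station with crate R6.
8. Keeper goes back to the lower station alone.
9. Keeper goes to the upper station with crate K2.

9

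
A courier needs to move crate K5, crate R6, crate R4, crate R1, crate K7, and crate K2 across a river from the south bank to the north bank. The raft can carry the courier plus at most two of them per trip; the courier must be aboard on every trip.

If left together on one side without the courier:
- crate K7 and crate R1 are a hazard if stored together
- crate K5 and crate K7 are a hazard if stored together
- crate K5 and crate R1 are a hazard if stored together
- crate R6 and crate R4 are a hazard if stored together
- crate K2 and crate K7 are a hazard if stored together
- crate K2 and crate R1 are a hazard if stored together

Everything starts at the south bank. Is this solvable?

No

Whatever the first load, the items left behind include a forbidden pair without the courier. No opening move is safe, so no plan exists.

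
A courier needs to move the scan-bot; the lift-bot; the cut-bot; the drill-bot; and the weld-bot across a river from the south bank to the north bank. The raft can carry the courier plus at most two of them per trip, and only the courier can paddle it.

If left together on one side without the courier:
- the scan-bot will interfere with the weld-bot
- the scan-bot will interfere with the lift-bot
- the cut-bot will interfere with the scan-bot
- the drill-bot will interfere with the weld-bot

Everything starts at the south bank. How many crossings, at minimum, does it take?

Counting alone: the courier can take at most 2 across per trip to the north bank, so moving all 5 needs at least 3 loaded trips out, with a return between consecutive ones — at least 5 crossings.
The plan below uses exactly 5 crossings, so it is optimal:
1. Courier goes to the north bank with the drill-bot and the scan-bot.  [the south bank: the cut-bot, the lift-bot, the weld-bot | the north bank: the drill-bot, the scan-bot]
2. Courier goes back to the south bank alone.  [the south bank: the cut-bot, the lift-bot, the weld-bot | the north bank: the drill-bot, the scan-bot]
3. Courier goes to the north bank with the cut-bot and the lift-bot.  [the south bank: the weld-bot | the north bank: the cut-bot, the drill-bot, the lift-bot, the scan-bot]
4. Courier goes back to the south bank with the scan-bot.  [the south bank: the scan-bot, the weld-bot | the north bank: the cut-bot, the drill-bot, the lift-bot]
5. Courier goes to the north bank with the scan-bot and the weld-bot.  [the south bank: — | the north bank: the cut-bot, the drill-bot, the lift-bot, the scan-bot, the weld-bot]

5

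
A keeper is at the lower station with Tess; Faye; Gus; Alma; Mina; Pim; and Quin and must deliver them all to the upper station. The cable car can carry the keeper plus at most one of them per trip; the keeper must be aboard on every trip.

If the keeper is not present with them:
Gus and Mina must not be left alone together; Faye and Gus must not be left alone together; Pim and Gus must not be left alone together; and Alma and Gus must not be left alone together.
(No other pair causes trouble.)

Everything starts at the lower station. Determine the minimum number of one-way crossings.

Following every safe sequence of crossings from the start, the most of the 7 that can be at the upper station as the cable car arrives there on crossings 1, 3, 5, 7 is 1, 2, 3, 4 respectively; the best ever achieved is 4 of 7.
From crossing 9 on, no configuration arises that was not already reachable earlier: only 44 distinct safe configurations (who is on which side, and where the cable car is) can ever be reached, none of them has everyone across, and every continuation just revisits them. So no valid plan exists.

impossible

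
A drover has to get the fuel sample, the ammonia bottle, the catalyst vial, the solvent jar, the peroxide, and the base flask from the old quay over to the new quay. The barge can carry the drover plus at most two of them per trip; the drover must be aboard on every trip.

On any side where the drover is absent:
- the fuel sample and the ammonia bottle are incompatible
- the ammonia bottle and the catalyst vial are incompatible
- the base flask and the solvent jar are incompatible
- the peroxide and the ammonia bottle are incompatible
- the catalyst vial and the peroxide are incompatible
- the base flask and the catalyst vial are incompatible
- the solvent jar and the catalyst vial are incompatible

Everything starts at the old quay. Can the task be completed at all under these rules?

Whatever the first load, the items left behind include a forbidden pair without the drover. No opening move is safe, so no plan exists.

No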